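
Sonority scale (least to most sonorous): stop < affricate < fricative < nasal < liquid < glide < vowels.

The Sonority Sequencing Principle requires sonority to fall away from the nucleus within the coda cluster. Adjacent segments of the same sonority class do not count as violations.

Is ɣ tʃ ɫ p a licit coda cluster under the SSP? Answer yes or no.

/ɣ/ — fricative, sonority 3.
/tʃ/ — affricate, sonority 2.
/ɫ/ — liquid, sonority 5.
/p/ — stop, sonority 1.
The profile is 3-2-5-1. Between /tʃ/ (2) and /ɫ/ (5) sonority does not fall, so the cluster violates the SSP.

no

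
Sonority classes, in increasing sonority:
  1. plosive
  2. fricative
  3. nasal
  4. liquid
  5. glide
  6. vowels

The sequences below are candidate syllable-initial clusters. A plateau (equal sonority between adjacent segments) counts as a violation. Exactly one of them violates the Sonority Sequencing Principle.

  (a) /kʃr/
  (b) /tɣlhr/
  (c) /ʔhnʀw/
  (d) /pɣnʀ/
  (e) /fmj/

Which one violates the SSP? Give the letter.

(a) 1-2-4 → obeys
(b) 1-2-4-2-4 → violates
(c) 1-2-3-4-5 → obeys
(d) 1-2-3-4 → obeys
(e) 2-3-5 → obeys

b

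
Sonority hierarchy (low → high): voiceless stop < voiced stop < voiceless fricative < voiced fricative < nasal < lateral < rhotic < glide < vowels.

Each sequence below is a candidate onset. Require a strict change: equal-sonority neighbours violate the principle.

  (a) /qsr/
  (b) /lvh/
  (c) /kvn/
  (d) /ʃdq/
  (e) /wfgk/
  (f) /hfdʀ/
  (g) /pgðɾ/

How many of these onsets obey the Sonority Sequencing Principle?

(a) /qsr/: profile 1-3-7 — obeys.
(b) /lvh/: profile 6-4-3 — violates.
(c) /kvn/: profile 1-4-5 — obeys.
(d) /ʃdq/: profile 3-2-1 — violates.
(e) /wfgk/: profile 8-3-2-1 — violates.
(f) /hfdʀ/: profile 3-3-2-7 — violates.
(g) /pgðɾ/: profile 1-2-4-7 — obeys.

3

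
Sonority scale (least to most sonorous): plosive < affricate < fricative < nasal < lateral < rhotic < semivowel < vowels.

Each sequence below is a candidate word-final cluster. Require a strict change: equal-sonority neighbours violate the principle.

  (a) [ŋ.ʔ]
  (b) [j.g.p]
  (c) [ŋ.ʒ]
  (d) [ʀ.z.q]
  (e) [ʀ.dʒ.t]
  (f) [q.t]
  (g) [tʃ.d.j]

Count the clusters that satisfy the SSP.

4

(a) [ŋ.ʔ]: profile 4-1 — obeys.
(b) [j.g.p]: profile 7-1-1 — violates.
(c) [ŋ.ʒ]: profile 4-3 — obeys.
(d) [ʀ.z.q]: profile 6-3-1 — obeys.
(e) [ʀ.dʒ.t]: profile 6-2-1 — obeys.
(f) [q.t]: profile 1-1 — violates.
(g) [tʃ.d.j]: profile 2-1-7 — violates.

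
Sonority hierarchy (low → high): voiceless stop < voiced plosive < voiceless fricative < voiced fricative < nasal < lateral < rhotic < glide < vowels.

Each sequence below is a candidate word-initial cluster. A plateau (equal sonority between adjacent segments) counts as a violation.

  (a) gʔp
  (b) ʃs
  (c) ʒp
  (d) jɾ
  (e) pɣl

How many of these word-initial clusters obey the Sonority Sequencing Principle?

1

(a) 2-1-1 → violates
(b) 3-3 → violates
(c) 4-1 → violates
(d) 8-7 → violates
(e) 1-4-6 → obeys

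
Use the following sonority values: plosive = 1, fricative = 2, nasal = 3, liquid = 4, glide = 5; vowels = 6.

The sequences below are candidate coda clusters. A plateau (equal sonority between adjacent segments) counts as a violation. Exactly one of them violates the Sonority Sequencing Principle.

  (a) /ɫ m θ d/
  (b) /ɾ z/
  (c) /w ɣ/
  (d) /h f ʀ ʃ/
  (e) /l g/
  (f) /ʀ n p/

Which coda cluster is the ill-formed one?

(a) sonority 4-3-2-1: well-formed.
(b) sonority 4-2: well-formed.
(c) sonority 5-2: well-formed.
(d) sonority 2-2-4-2: ill-formed.
(e) sonority 4-1: well-formed.
(f) sonority 4-3-1: well-formed.

d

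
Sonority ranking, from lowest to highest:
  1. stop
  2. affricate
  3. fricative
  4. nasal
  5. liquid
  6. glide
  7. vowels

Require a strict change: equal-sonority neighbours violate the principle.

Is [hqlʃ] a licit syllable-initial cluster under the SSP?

/h/: fricative = 3.
/q/: stop = 1.
/l/: liquid = 5.
/ʃ/: fricative = 3.
The profile is 3-1-5-3. Between /h/ (3) and /q/ (1) sonority does not rise, so the cluster violates the SSP.

no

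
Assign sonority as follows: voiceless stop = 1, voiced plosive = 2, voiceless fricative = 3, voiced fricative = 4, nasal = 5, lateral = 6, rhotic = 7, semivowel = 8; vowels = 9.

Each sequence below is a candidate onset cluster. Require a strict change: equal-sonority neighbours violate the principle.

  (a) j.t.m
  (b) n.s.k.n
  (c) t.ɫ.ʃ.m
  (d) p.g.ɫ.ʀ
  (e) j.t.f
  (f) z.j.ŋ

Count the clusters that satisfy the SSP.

1

(a) 8-1-5 → violates
(b) 5-3-1-5 → violates
(c) 1-6-3-5 → violates
(d) 1-2-6-7 → obeys
(e) 8-1-3 → violates
(f) 4-8-5 → violates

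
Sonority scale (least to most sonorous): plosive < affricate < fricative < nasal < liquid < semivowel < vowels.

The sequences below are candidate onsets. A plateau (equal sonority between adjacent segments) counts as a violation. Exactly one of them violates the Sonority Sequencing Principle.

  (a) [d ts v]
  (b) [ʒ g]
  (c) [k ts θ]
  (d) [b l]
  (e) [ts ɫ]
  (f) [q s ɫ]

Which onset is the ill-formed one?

b

(a) 1-2-3 → obeys
(b) 3-1 → violates
(c) 1-2-3 → obeys
(d) 1-5 → obeys
(e) 2-5 → obeys
(f) 1-3-5 → obeys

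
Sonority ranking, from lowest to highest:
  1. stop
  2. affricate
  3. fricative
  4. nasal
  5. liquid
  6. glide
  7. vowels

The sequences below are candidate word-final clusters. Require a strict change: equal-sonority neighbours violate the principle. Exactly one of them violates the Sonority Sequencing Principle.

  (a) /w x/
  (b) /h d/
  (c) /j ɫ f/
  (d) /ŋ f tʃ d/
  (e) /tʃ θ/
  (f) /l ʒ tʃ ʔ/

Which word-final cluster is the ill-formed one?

(a) 6-3 → obeys
(b) 3-1 → obeys
(c) 6-5-3 → obeys
(d) 4-3-2-1 → obeys
(e) 2-3 → violates
(f) 5-3-2-1 → obeys

e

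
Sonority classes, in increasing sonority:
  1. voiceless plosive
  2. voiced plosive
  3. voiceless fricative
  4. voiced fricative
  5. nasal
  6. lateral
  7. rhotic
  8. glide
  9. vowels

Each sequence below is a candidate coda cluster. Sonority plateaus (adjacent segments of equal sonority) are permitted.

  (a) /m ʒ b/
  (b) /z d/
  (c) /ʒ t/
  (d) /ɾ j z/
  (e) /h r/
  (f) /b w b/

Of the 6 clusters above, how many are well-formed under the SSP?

(a) sonority 5-4-2: well-formed.
(b) sonority 4-2: well-formed.
(c) sonority 4-1: well-formed.
(d) sonority 7-8-4: ill-formed.
(e) sonority 3-7: ill-formed.
(f) sonority 2-8-2: ill-formed.

3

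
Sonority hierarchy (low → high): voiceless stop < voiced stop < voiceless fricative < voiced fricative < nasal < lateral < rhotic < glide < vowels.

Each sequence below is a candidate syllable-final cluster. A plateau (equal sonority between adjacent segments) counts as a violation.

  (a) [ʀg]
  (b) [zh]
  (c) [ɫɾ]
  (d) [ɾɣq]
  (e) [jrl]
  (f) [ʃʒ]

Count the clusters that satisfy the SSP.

(a) [ʀg]: profile 7-2 — obeys.
(b) [zh]: profile 4-3 — obeys.
(c) [ɫɾ]: profile 6-7 — violates.
(d) [ɾɣq]: profile 7-4-1 — obeys.
(e) [jrl]: profile 8-7-6 — obeys.
(f) [ʃʒ]: profile 3-4 — violates.

4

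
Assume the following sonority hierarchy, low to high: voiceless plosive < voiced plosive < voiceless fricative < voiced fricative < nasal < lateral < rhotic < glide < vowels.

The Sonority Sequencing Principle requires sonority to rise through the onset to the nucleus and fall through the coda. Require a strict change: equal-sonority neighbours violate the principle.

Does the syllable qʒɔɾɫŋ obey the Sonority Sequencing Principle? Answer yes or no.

Onset: /q/ is a voiceless plosive (sonority 1), /ʒ/ is a voiced fricative (sonority 4); then the nucleus /ɔ/ (sonority 9).
Onset profile 1-4-9 — rises to the nucleus.
Coda: /ɾ/ is a rhotic (sonority 7), /ɫ/ is a lateral (sonority 6), /ŋ/ is a nasal (sonority 5).
Coda profile 9-7-6-5 — falls from the nucleus.

yes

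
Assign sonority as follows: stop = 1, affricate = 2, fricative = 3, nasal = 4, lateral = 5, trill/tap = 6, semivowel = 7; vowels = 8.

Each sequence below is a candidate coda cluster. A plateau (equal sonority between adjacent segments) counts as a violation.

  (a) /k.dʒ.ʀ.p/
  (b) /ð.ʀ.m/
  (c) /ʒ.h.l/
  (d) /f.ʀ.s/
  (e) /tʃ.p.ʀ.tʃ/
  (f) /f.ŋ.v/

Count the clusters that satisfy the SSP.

(a) /k.dʒ.ʀ.p/: profile 1-2-6-1 — violates.
(b) /ð.ʀ.m/: profile 3-6-4 — violates.
(c) /ʒ.h.l/: profile 3-3-5 — violates.
(d) /f.ʀ.s/: profile 3-6-3 — violates.
(e) /tʃ.p.ʀ.tʃ/: profile 2-1-6-2 — violates.
(f) /f.ŋ.v/: profile 3-4-3 — violates.

0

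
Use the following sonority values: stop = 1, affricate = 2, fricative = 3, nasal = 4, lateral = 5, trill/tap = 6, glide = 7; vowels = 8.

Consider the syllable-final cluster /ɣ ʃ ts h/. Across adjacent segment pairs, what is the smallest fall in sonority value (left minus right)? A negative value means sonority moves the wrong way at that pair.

-1

/ɣ/ — fricative, sonority 3.
/ʃ/ — fricative, sonority 3.
/ts/ — affricate, sonority 2.
/h/ — fricative, sonority 3.
/ɣ/→/ʃ/: change +0.
/ʃ/→/ts/: change +1.
/ts/→/h/: change -1.
Minimum = -1.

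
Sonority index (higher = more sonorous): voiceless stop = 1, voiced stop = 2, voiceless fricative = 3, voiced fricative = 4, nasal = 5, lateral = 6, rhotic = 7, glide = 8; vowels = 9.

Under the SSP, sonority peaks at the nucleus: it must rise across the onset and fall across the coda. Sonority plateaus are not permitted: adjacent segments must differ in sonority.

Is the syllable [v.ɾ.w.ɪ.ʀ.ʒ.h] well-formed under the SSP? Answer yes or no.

yes

Onset: /v/ is a voiced fricative (sonority 4), /ɾ/ is a rhotic (sonority 7), /w/ is a glide (sonority 8); then the nucleus /ɪ/ (sonority 9).
Onset profile 4-7-8-9 — rises to the nucleus.
Coda: /ʀ/ is a rhotic (sonority 7), /ʒ/ is a voiced fricative (sonority 4), /h/ is a voiceless fricative (sonority 3).
Coda profile 9-7-4-3 — falls from the nucleus.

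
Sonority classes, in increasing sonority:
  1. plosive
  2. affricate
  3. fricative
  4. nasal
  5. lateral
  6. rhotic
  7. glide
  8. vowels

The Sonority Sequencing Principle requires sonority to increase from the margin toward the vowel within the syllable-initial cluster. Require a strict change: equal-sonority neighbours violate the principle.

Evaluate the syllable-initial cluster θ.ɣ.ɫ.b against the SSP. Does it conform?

no

/θ/ is a fricative (sonority 3).
/ɣ/ is a fricative (sonority 3).
/ɫ/ is a lateral (sonority 5).
/b/ is a plosive (sonority 1).
The profile is 3-3-5-1. Between /θ/ (3) and /ɣ/ (3) sonority does not rise, so the cluster violates the SSP.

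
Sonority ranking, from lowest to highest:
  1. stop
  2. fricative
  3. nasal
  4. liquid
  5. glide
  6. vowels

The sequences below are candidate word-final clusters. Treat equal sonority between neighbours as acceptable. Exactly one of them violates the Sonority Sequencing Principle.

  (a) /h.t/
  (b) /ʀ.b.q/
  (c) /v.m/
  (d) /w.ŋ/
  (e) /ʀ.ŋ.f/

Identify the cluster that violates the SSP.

(a) 2-1 → obeys
(b) 4-1-1 → obeys
(c) 2-3 → violates
(d) 5-3 → obeys
(e) 4-3-2 → obeys

c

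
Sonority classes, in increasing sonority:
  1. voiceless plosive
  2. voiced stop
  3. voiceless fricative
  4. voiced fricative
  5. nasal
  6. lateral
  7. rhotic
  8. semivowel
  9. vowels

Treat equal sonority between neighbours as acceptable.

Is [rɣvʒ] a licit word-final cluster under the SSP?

yes

/r/ — rhotic, sonority 7.
/ɣ/ — voiced fricative, sonority 4.
/v/ — voiced fricative, sonority 4.
/ʒ/ — voiced fricative, sonority 4.
The profile 7-4-4-4 is non-increasing (plateaus allowed), so the word-final cluster satisfies the SSP.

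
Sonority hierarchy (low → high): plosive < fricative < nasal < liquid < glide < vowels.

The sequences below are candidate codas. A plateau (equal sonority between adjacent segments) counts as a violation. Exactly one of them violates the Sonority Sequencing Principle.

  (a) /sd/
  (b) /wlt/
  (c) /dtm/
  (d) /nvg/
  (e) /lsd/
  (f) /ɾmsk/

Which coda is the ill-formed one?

(a) /sd/: profile 2-1 — obeys.
(b) /wlt/: profile 5-4-1 — obeys.
(c) /dtm/: profile 1-1-3 — violates.
(d) /nvg/: profile 3-2-1 — obeys.
(e) /lsd/: profile 4-2-1 — obeys.
(f) /ɾmsk/: profile 4-3-2-1 — obeys.

c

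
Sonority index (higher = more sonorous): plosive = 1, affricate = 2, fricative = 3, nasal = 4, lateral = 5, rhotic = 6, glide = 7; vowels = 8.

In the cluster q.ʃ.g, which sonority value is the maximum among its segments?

/q/ is a plosive (sonority 1).
/ʃ/ is a fricative (sonority 3).
/g/ is a plosive (sonority 1).
The maximum is 3.

3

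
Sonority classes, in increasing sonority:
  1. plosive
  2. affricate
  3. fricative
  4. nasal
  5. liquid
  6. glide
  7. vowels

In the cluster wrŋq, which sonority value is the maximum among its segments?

6

/w/: glide = 6.
/r/: liquid = 5.
/ŋ/: nasal = 4.
/q/: plosive = 1.
The maximum is 6.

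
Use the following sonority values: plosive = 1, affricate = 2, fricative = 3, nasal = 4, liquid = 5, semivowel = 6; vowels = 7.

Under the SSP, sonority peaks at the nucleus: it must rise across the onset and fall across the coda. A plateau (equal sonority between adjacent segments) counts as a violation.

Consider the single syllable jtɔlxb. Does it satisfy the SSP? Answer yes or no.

Onset: /j/ is a semivowel (sonority 6), /t/ is a plosive (sonority 1); then the nucleus /ɔ/ (sonority 7).
Onset profile 6-1-7 — does not strictly rise throughout.
Coda: /l/ is a liquid (sonority 5), /x/ is a fricative (sonority 3), /b/ is a plosive (sonority 1).
Coda profile 7-5-3-1 — falls from the nucleus.

no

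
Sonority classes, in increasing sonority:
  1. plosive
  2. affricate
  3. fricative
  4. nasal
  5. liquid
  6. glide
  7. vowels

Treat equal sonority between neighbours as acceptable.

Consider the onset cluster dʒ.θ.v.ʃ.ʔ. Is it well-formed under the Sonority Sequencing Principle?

no

/dʒ/ is an affricate (sonority 2).
/θ/ is a fricative (sonority 3).
/v/ is a fricative (sonority 3).
/ʃ/ is a fricative (sonority 3).
/ʔ/ is a plosive (sonority 1).
The profile is 2-3-3-3-1. Between /ʃ/ (3) and /ʔ/ (1) sonority does not rise, so the cluster violates the SSP.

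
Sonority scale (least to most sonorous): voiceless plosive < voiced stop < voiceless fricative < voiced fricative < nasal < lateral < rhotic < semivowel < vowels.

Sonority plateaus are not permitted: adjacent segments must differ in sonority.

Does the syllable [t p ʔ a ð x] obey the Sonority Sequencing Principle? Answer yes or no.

no

Onset: /t/ is a voiceless plosive (sonority 1), /p/ is a voiceless plosive (sonority 1), /ʔ/ is a voiceless plosive (sonority 1); then the nucleus /a/ (sonority 9).
Onset profile 1-1-1-9 — does not strictly rise throughout.
Coda: /ð/ is a voiced fricative (sonority 4), /x/ is a voiceless fricative (sonority 3).
Coda profile 9-4-3 — falls from the nucleus.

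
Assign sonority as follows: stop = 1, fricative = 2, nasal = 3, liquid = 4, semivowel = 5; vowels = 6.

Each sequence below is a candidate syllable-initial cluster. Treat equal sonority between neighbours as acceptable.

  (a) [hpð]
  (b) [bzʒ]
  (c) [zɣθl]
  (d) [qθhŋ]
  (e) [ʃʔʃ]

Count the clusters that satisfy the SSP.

3

(a) sonority 2-1-2: ill-formed.
(b) sonority 1-2-2: well-formed.
(c) sonority 2-2-2-4: well-formed.
(d) sonority 1-2-2-3: well-formed.
(e) sonority 2-1-2: ill-formed.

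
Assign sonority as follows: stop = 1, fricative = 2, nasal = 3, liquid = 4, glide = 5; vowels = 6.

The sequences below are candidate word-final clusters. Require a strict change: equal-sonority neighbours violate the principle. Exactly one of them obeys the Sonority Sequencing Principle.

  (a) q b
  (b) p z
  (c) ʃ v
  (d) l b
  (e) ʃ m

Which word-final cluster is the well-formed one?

(a) 1-1 → violates
(b) 1-2 → violates
(c) 2-2 → violates
(d) 4-1 → obeys
(e) 2-3 → violates

d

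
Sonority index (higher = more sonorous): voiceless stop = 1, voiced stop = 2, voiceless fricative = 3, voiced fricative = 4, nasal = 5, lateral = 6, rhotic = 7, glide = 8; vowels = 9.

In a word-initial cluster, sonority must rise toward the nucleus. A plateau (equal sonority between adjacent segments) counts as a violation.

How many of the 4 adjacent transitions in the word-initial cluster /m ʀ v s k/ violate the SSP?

/m/: nasal = 5.
/ʀ/: rhotic = 7.
/v/: voiced fricative = 4.
/s/: voiceless fricative = 3.
/k/: voiceless stop = 1.
/m/→/ʀ/: 5→7 (rises) — ok.
/ʀ/→/v/: 7→4 (does not rise) — violation.
/v/→/s/: 4→3 (does not rise) — violation.
/s/→/k/: 3→1 (does not rise) — violation.

3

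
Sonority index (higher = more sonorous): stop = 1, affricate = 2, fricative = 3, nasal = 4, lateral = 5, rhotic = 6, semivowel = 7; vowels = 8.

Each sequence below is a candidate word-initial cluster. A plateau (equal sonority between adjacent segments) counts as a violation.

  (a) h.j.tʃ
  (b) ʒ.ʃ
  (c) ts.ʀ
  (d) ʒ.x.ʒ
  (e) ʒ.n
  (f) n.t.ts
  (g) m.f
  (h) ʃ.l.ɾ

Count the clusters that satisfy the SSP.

(a) sonority 3-7-2: ill-formed.
(b) sonority 3-3: ill-formed.
(c) sonority 2-6: well-formed.
(d) sonority 3-3-3: ill-formed.
(e) sonority 3-4: well-formed.
(f) sonority 4-1-2: ill-formed.
(g) sonority 4-3: ill-formed.
(h) sonority 3-5-6: well-formed.

3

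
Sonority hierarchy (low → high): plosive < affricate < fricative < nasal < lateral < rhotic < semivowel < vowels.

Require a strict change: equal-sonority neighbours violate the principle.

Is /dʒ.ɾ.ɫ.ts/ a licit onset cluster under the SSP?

no

/dʒ/ is an affricate (sonority 2).
/ɾ/ is a rhotic (sonority 6).
/ɫ/ is a lateral (sonority 5).
/ts/ is an affricate (sonority 2).
The profile is 2-6-5-2. Between /ɾ/ (6) and /ɫ/ (5) sonority does not rise, so the cluster violates the SSP.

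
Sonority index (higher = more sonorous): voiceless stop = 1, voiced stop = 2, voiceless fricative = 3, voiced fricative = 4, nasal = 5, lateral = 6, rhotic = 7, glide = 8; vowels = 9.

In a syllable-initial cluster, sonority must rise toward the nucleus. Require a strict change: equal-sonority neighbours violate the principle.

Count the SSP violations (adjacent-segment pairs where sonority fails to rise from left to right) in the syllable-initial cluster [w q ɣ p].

/w/ is a glide (sonority 8).
/q/ is a voiceless stop (sonority 1).
/ɣ/ is a voiced fricative (sonority 4).
/p/ is a voiceless stop (sonority 1).
/w/→/q/: 8→1 (does not rise) — violation.
/q/→/ɣ/: 1→4 (rises) — ok.
/ɣ/→/p/: 4→1 (does not rise) — violation.

2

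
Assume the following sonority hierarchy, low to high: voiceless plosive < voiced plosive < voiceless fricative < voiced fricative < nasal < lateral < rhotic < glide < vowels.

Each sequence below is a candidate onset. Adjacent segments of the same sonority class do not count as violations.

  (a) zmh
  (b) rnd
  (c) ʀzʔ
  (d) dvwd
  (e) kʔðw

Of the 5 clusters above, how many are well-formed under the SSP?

(a) sonority 4-5-3: ill-formed.
(b) sonority 7-5-2: ill-formed.
(c) sonority 7-4-1: ill-formed.
(d) sonority 2-4-8-2: ill-formed.
(e) sonority 1-1-4-8: well-formed.

1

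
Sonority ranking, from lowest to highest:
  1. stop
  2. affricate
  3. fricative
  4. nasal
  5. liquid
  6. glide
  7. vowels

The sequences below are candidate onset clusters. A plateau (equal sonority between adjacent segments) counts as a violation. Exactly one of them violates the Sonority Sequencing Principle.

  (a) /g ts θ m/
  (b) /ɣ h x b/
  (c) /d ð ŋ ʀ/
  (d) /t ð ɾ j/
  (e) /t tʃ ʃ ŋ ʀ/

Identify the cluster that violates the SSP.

(a) /g ts θ m/: profile 1-2-3-4 — obeys.
(b) /ɣ h x b/: profile 3-3-3-1 — violates.
(c) /d ð ŋ ʀ/: profile 1-3-4-5 — obeys.
(d) /t ð ɾ j/: profile 1-3-5-6 — obeys.
(e) /t tʃ ʃ ŋ ʀ/: profile 1-2-3-4-5 — obeys.

b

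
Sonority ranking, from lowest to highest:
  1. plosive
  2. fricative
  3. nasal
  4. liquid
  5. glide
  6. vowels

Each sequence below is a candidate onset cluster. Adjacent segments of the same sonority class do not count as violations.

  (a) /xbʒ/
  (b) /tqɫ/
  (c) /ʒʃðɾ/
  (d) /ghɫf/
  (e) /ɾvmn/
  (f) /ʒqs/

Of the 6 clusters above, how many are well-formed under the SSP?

2

(a) sonority 2-1-2: ill-formed.
(b) sonority 1-1-4: well-formed.
(c) sonority 2-2-2-4: well-formed.
(d) sonority 1-2-4-2: ill-formed.
(e) sonority 4-2-3-3: ill-formed.
(f) sonority 2-1-2: ill-formed.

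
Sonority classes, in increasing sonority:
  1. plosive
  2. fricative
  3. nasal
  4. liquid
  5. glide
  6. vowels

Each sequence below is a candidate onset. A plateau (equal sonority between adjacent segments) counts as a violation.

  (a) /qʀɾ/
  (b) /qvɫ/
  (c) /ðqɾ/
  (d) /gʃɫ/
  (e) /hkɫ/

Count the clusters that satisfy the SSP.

2

(a) 1-4-4 → violates
(b) 1-2-4 → obeys
(c) 2-1-4 → violates
(d) 1-2-4 → obeys
(e) 2-1-4 → violates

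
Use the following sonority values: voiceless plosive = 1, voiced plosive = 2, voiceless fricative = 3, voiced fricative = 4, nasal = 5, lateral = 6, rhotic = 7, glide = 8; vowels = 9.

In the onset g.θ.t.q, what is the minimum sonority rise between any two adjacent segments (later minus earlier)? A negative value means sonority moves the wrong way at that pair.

-2

/g/ — voiced plosive, sonority 2.
/θ/ — voiceless fricative, sonority 3.
/t/ — voiceless plosive, sonority 1.
/q/ — voiceless plosive, sonority 1.
/g/→/θ/: change +1.
/θ/→/t/: change -2.
/t/→/q/: change +0.
Minimum = -2.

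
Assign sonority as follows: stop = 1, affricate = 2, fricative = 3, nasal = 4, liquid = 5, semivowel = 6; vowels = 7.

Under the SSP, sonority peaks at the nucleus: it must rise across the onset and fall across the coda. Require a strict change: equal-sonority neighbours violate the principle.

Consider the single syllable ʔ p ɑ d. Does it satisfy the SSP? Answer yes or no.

no

Onset: /ʔ/ is a stop (sonority 1), /p/ is a stop (sonority 1); then the nucleus /ɑ/ (sonority 7).
Onset profile 1-1-7 — does not strictly rise throughout.
Coda: /d/ is a stop (sonority 1).
Coda profile 7-1 — falls from the nucleus.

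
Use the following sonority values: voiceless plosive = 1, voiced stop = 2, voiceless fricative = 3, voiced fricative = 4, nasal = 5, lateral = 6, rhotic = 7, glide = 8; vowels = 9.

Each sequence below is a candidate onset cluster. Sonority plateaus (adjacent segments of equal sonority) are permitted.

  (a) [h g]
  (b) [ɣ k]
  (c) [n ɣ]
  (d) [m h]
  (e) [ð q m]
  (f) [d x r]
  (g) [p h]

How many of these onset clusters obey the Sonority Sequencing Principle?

2

(a) [h g]: profile 3-2 — violates.
(b) [ɣ k]: profile 4-1 — violates.
(c) [n ɣ]: profile 5-4 — violates.
(d) [m h]: profile 5-3 — violates.
(e) [ð q m]: profile 4-1-5 — violates.
(f) [d x r]: profile 2-3-7 — obeys.
(g) [p h]: profile 1-3 — obeys.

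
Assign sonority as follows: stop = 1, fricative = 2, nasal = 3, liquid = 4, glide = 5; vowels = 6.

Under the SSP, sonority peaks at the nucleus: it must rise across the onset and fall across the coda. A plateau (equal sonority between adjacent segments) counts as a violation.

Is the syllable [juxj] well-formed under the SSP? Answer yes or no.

Onset: /j/ is a glide (sonority 5); then the nucleus /u/ (sonority 6).
Onset profile 5-6 — rises to the nucleus.
Coda: /x/ is a fricative (sonority 2), /j/ is a glide (sonority 5).
Coda profile 6-2-5 — does not strictly fall throughout.

no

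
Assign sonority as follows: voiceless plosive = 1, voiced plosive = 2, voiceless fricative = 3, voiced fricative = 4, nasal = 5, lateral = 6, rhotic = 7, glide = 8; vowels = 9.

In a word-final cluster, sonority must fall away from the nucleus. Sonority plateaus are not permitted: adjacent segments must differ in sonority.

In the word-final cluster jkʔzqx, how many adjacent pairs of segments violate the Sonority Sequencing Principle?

3

/j/: glide = 8.
/k/: voiceless plosive = 1.
/ʔ/: voiceless plosive = 1.
/z/: voiced fricative = 4.
/q/: voiceless plosive = 1.
/x/: voiceless fricative = 3.
/j/→/k/: 8→1 (falls) — ok.
/k/→/ʔ/: 1→1 (plateau) — violation.
/ʔ/→/z/: 1→4 (does not fall) — violation.
/z/→/q/: 4→1 (falls) — ok.
/q/→/x/: 1→3 (does not fall) — violation.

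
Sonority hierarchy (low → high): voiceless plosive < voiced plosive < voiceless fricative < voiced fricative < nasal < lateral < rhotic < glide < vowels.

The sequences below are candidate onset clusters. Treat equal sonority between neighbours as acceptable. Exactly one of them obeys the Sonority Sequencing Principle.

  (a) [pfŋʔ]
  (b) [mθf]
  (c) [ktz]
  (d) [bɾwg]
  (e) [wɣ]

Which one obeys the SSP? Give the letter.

(a) [pfŋʔ]: profile 1-3-5-1 — violates.
(b) [mθf]: profile 5-3-3 — violates.
(c) [ktz]: profile 1-1-4 — obeys.
(d) [bɾwg]: profile 2-7-8-2 — violates.
(e) [wɣ]: profile 8-4 — violates.

c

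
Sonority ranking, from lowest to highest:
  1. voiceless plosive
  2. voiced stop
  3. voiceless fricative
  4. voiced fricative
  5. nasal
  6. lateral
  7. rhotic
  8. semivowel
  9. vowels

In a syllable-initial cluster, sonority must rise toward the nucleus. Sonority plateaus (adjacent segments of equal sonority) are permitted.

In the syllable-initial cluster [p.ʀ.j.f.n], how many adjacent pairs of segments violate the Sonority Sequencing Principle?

/p/: voiceless plosive = 1.
/ʀ/: rhotic = 7.
/j/: semivowel = 8.
/f/: voiceless fricative = 3.
/n/: nasal = 5.
/p/→/ʀ/: 1→7 (rises) — ok.
/ʀ/→/j/: 7→8 (rises) — ok.
/j/→/f/: 8→3 (does not rise) — violation.
/f/→/n/: 3→5 (rises) — ok.

1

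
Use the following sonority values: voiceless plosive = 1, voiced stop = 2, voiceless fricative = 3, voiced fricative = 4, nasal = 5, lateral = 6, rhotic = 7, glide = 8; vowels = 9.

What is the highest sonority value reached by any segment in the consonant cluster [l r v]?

7

/l/: lateral = 6.
/r/: rhotic = 7.
/v/: voiced fricative = 4.
The maximum is 7.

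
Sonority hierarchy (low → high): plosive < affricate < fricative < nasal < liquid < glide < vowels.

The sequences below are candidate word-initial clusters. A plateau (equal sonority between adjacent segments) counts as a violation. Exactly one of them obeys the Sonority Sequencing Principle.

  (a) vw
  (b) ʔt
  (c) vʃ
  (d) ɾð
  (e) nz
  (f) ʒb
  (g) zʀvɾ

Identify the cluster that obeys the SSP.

a

(a) sonority 3-6: well-formed.
(b) sonority 1-1: ill-formed.
(c) sonority 3-3: ill-formed.
(d) sonority 5-3: ill-formed.
(e) sonority 4-3: ill-formed.
(f) sonority 3-1: ill-formed.
(g) sonority 3-5-3-5: ill-formed.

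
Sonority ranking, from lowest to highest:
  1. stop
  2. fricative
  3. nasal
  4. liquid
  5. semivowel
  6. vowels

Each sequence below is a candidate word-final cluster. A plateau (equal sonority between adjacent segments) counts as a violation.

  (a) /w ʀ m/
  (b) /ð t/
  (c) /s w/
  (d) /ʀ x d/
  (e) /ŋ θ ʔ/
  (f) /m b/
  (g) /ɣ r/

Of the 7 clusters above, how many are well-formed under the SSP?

(a) 5-4-3 → obeys
(b) 2-1 → obeys
(c) 2-5 → violates
(d) 4-2-1 → obeys
(e) 3-2-1 → obeys
(f) 3-1 → obeys
(g) 2-4 → violates

5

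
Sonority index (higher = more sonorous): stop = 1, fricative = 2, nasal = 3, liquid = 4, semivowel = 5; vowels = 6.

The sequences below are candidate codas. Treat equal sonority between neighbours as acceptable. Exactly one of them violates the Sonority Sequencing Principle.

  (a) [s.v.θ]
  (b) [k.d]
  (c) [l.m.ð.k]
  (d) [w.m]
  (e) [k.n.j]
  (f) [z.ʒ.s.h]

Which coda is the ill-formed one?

e

(a) sonority 2-2-2: well-formed.
(b) sonority 1-1: well-formed.
(c) sonority 4-3-2-1: well-formed.
(d) sonority 5-3: well-formed.
(e) sonority 1-3-5: ill-formed.
(f) sonority 2-2-2-2: well-formed.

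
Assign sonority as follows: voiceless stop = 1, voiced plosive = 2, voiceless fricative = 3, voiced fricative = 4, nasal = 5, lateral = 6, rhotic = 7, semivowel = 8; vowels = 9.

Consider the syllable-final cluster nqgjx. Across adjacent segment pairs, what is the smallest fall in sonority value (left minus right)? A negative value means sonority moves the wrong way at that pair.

/n/ is a nasal (sonority 5).
/q/ is a voiceless stop (sonority 1).
/g/ is a voiced plosive (sonority 2).
/j/ is a semivowel (sonority 8).
/x/ is a voiceless fricative (sonority 3).
/n/→/q/: change +4.
/q/→/g/: change -1.
/g/→/j/: change -6.
/j/→/x/: change +5.
Minimum = -6.

-6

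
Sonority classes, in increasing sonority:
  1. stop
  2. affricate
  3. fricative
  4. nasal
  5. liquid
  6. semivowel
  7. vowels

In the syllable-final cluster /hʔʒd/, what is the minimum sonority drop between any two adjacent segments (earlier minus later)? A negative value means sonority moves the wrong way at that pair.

/h/ is a fricative (sonority 3).
/ʔ/ is a stop (sonority 1).
/ʒ/ is a fricative (sonority 3).
/d/ is a stop (sonority 1).
/h/→/ʔ/: change +2.
/ʔ/→/ʒ/: change -2.
/ʒ/→/d/: change +2.
Minimum = -2.

-2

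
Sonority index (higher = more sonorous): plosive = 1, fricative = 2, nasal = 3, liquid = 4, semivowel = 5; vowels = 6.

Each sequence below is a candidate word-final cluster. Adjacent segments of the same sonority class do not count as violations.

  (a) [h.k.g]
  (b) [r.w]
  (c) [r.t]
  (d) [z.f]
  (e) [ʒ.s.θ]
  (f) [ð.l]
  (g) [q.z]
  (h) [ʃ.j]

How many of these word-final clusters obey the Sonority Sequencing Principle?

4

(a) [h.k.g]: profile 2-1-1 — obeys.
(b) [r.w]: profile 4-5 — violates.
(c) [r.t]: profile 4-1 — obeys.
(d) [z.f]: profile 2-2 — obeys.
(e) [ʒ.s.θ]: profile 2-2-2 — obeys.
(f) [ð.l]: profile 2-4 — violates.
(g) [q.z]: profile 1-2 — violates.
(h) [ʃ.j]: profile 2-5 — violates.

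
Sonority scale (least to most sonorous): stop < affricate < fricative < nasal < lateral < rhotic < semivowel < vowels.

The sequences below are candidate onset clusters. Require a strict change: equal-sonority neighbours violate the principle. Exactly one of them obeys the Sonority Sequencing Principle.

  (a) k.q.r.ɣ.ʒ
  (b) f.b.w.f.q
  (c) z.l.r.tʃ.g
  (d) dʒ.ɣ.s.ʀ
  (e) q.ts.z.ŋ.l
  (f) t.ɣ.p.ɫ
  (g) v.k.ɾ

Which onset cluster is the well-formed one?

e

(a) sonority 1-1-6-3-3: ill-formed.
(b) sonority 3-1-7-3-1: ill-formed.
(c) sonority 3-5-6-2-1: ill-formed.
(d) sonority 2-3-3-6: ill-formed.
(e) sonority 1-2-3-4-5: well-formed.
(f) sonority 1-3-1-5: ill-formed.
(g) sonority 3-1-6: ill-formed.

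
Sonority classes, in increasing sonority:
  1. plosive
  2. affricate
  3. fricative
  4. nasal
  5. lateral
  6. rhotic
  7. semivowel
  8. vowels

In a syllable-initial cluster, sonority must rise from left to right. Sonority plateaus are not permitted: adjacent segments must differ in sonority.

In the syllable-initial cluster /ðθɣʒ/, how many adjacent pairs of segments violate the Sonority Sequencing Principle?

3

/ð/ is a fricative (sonority 3).
/θ/ is a fricative (sonority 3).
/ɣ/ is a fricative (sonority 3).
/ʒ/ is a fricative (sonority 3).
/ð/→/θ/: 3→3 (plateau) — violation.
/θ/→/ɣ/: 3→3 (plateau) — violation.
/ɣ/→/ʒ/: 3→3 (plateau) — violation.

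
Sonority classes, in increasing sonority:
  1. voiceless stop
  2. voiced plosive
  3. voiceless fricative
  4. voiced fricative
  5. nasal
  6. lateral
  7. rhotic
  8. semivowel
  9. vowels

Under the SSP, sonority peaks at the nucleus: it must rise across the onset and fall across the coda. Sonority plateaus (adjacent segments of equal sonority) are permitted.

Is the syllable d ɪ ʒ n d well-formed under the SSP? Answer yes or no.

Onset: /d/ is a voiced plosive (sonority 2); then the nucleus /ɪ/ (sonority 9).
Onset profile 2-9 — rises to the nucleus.
Coda: /ʒ/ is a voiced fricative (sonority 4), /n/ is a nasal (sonority 5), /d/ is a voiced plosive (sonority 2).
Coda profile 9-4-5-2 — does not fall throughout.

no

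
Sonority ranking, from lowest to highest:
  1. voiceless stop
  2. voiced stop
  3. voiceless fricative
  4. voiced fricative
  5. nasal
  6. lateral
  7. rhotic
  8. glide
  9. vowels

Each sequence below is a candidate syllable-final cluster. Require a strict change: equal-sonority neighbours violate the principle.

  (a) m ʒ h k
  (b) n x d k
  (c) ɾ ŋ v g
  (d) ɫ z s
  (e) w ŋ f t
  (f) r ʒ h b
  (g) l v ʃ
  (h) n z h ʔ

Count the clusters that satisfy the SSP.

(a) 5-4-3-1 → obeys
(b) 5-3-2-1 → obeys
(c) 7-5-4-2 → obeys
(d) 6-4-3 → obeys
(e) 8-5-3-1 → obeys
(f) 7-4-3-2 → obeys
(g) 6-4-3 → obeys
(h) 5-4-3-1 → obeys

8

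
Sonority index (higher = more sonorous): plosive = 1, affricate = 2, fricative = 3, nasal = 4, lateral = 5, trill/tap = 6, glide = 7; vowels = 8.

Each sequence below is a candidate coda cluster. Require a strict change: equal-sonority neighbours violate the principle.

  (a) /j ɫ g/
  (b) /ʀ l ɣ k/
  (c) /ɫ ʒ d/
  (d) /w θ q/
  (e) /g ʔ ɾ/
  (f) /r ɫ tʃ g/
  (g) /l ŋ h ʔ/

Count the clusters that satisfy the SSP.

6

(a) /j ɫ g/: profile 7-5-1 — obeys.
(b) /ʀ l ɣ k/: profile 6-5-3-1 — obeys.
(c) /ɫ ʒ d/: profile 5-3-1 — obeys.
(d) /w θ q/: profile 7-3-1 — obeys.
(e) /g ʔ ɾ/: profile 1-1-6 — violates.
(f) /r ɫ tʃ g/: profile 6-5-2-1 — obeys.
(g) /l ŋ h ʔ/: profile 5-4-3-1 — obeys.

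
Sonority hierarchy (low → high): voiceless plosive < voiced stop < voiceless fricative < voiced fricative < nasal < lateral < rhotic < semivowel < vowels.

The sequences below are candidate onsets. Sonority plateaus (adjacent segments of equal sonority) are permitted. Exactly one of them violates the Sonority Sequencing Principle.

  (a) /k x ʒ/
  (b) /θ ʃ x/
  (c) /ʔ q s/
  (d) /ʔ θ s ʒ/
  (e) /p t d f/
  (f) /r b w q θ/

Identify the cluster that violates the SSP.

f

(a) /k x ʒ/: profile 1-3-4 — obeys.
(b) /θ ʃ x/: profile 3-3-3 — obeys.
(c) /ʔ q s/: profile 1-1-3 — obeys.
(d) /ʔ θ s ʒ/: profile 1-3-3-4 — obeys.
(e) /p t d f/: profile 1-1-2-3 — obeys.
(f) /r b w q θ/: profile 7-2-8-1-3 — violates.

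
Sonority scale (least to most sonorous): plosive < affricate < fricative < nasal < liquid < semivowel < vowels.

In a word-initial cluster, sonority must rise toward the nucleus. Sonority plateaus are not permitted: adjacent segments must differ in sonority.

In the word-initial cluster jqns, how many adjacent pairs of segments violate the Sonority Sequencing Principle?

/j/ is a semivowel (sonority 6).
/q/ is a plosive (sonority 1).
/n/ is a nasal (sonority 4).
/s/ is a fricative (sonority 3).
/j/→/q/: 6→1 (does not rise) — violation.
/q/→/n/: 1→4 (rises) — ok.
/n/→/s/: 4→3 (does not rise) — violation.

2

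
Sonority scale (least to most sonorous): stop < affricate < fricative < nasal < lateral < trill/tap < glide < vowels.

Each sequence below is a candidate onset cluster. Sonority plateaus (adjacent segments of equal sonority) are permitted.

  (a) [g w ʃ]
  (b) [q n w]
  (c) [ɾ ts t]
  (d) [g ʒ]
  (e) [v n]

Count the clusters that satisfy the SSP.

(a) sonority 1-7-3: ill-formed.
(b) sonority 1-4-7: well-formed.
(c) sonority 6-2-1: ill-formed.
(d) sonority 1-3: well-formed.
(e) sonority 3-4: well-formed.

3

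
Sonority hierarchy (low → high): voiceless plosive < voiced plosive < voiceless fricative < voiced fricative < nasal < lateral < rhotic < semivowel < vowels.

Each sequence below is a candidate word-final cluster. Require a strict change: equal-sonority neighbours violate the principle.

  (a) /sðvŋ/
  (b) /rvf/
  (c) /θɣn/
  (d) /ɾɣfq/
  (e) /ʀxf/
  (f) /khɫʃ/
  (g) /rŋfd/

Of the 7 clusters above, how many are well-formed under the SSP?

(a) sonority 3-4-4-5: ill-formed.
(b) sonority 7-4-3: well-formed.
(c) sonority 3-4-5: ill-formed.
(d) sonority 7-4-3-1: well-formed.
(e) sonority 7-3-3: ill-formed.
(f) sonority 1-3-6-3: ill-formed.
(g) sonority 7-5-3-2: well-formed.

3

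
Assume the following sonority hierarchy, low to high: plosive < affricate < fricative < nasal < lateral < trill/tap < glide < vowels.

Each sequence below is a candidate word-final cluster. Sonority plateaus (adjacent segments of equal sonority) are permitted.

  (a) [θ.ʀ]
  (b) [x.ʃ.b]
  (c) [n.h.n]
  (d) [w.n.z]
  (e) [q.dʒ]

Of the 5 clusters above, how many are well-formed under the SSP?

2

(a) 3-6 → violates
(b) 3-3-1 → obeys
(c) 4-3-4 → violates
(d) 7-4-3 → obeys
(e) 1-2 → violates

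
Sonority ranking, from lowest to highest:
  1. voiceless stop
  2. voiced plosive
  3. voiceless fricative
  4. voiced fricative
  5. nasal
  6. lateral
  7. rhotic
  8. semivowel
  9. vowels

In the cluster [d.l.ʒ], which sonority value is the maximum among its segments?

6

/d/ is a voiced plosive (sonority 2).
/l/ is a lateral (sonority 6).
/ʒ/ is a voiced fricative (sonority 4).
The maximum is 6.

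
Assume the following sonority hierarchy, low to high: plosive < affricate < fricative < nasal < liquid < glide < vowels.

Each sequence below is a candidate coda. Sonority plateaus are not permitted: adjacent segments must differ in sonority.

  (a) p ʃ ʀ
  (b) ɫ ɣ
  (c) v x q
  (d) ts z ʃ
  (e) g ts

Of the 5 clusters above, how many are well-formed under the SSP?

1

(a) p ʃ ʀ: profile 1-3-5 — violates.
(b) ɫ ɣ: profile 5-3 — obeys.
(c) v x q: profile 3-3-1 — violates.
(d) ts z ʃ: profile 2-3-3 — violates.
(e) g ts: profile 1-2 — violates.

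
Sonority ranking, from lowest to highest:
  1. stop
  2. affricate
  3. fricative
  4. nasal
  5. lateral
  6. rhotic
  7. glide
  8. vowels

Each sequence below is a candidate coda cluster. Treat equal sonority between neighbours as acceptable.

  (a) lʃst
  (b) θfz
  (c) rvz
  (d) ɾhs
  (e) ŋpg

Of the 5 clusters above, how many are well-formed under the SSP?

(a) sonority 5-3-3-1: well-formed.
(b) sonority 3-3-3: well-formed.
(c) sonority 6-3-3: well-formed.
(d) sonority 6-3-3: well-formed.
(e) sonority 4-1-1: well-formed.

5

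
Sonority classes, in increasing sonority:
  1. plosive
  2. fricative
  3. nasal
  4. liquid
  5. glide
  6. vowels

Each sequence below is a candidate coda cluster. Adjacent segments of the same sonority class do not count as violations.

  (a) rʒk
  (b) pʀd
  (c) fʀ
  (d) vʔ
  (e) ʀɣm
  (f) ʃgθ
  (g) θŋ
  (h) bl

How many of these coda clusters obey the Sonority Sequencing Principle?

(a) 4-2-1 → obeys
(b) 1-4-1 → violates
(c) 2-4 → violates
(d) 2-1 → obeys
(e) 4-2-3 → violates
(f) 2-1-2 → violates
(g) 2-3 → violates
(h) 1-4 → violates

2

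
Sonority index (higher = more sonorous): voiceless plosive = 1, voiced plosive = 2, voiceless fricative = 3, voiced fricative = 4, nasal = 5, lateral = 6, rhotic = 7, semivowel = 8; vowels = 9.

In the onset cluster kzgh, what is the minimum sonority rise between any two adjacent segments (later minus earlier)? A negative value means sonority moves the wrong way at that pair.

-2

/k/ — voiceless plosive, sonority 1.
/z/ — voiced fricative, sonority 4.
/g/ — voiced plosive, sonority 2.
/h/ — voiceless fricative, sonority 3.
/k/→/z/: change +3.
/z/→/g/: change -2.
/g/→/h/: change +1.
Minimum = -2.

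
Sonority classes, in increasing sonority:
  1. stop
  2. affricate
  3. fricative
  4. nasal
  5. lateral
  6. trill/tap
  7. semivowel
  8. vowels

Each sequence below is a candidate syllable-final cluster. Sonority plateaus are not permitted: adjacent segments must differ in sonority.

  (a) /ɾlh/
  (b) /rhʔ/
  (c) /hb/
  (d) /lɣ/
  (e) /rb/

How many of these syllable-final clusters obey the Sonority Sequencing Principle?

(a) sonority 6-5-3: well-formed.
(b) sonority 6-3-1: well-formed.
(c) sonority 3-1: well-formed.
(d) sonority 5-3: well-formed.
(e) sonority 6-1: well-formed.

5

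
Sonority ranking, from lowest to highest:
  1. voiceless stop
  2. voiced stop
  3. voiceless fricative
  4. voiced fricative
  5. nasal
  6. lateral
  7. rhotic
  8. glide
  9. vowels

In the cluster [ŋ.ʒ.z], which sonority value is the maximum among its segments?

5

/ŋ/ — nasal, sonority 5.
/ʒ/ — voiced fricative, sonority 4.
/z/ — voiced fricative, sonority 4.
The maximum is 5.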